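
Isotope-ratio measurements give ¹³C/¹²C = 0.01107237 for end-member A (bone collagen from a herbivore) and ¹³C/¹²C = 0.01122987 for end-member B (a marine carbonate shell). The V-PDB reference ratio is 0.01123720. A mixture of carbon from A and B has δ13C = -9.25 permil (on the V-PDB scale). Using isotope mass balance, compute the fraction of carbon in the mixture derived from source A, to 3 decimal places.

δ_A = (0.01107237/0.01123720 − 1)×1000 = (0.985332 − 1)×1000 = -14.668 permil
δ_B = (0.01122987/0.01123720 − 1)×1000 = (0.999348 − 1)×1000 = -0.652 permil
f_A = (δ_mix − δ_B)/(δ_A − δ_B) = (-9.25 − (-0.652))/(-14.668 − (-0.652))
f_A = -8.598 / -14.016 = 0.6134

0.613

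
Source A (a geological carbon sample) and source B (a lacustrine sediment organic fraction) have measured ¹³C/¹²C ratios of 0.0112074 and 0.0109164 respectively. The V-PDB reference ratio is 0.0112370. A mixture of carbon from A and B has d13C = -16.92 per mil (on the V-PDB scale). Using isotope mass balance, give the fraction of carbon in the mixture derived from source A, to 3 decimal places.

0.448

δ_A = (0.0112074/0.0112370 − 1)×1000 = (0.997366 − 1)×1000 = -2.634 per mil
δ_B = (0.0109164/0.0112370 − 1)×1000 = (0.971469 − 1)×1000 = -28.531 per mil
f_A = (δ_mix − δ_B)/(δ_A − δ_B) = (-16.92 − (-28.531))/(-2.634 − (-28.531))
f_A = 11.611 / 25.897 = 0.4484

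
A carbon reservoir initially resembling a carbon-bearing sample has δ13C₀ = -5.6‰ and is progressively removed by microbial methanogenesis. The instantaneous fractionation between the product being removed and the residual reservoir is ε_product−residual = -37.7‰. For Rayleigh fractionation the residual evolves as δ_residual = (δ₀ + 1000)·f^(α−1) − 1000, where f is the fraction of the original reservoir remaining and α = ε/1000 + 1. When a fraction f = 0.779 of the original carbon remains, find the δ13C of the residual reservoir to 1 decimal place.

3.8‰

Rayleigh residual: δ_res = (δ₀ + 1000)·f^(α−1) − 1000
α = ε/1000 + 1 = 0.96230, so α − 1 = -0.03770
f^(α−1) = 0.779^(-0.03770) = 1.009460
δ_res = (-5.6 + 1000) × 1.009460 − 1000 = 1003.807 − 1000 = 3.81‰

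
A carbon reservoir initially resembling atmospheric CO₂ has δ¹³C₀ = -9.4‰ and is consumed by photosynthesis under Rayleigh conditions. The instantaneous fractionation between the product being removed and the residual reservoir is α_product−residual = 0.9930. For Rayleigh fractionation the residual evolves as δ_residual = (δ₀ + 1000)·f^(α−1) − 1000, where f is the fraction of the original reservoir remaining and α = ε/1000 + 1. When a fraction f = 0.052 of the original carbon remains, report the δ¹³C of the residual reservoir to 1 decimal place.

11.3‰

Rayleigh residual: δ_res = (δ₀ + 1000)·f^(α−1) − 1000
α − 1 = -0.00700
f^(α−1) = 0.052^(-0.00700) = 1.020911
δ_res = (-9.4 + 1000) × 1.020911 − 1000 = 1011.315 − 1000 = 11.31‰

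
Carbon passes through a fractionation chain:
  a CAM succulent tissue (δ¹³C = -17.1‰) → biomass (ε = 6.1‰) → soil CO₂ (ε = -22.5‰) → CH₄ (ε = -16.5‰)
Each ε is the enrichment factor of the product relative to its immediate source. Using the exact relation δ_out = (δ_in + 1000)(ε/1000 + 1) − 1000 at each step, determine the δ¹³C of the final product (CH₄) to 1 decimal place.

step 1: δ = (-17.10 + 1000)·(6.1/1000 + 1) − 1000 = -11.10‰
step 2: δ = (-11.10 + 1000)·(-22.5/1000 + 1) − 1000 = -33.35‰
step 3: δ = (-33.35 + 1000)·(-16.5/1000 + 1) − 1000 = -49.30‰

-49.3‰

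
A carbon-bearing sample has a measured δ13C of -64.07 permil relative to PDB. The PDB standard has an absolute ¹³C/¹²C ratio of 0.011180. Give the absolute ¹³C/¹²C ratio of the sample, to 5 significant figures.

0.010464

R_sample = R_standard × (δ13C/1000 + 1)
R_sample = 0.011180 × (-64.07/1000 + 1) = 0.011180 × 0.935930
R_sample = 0.0104637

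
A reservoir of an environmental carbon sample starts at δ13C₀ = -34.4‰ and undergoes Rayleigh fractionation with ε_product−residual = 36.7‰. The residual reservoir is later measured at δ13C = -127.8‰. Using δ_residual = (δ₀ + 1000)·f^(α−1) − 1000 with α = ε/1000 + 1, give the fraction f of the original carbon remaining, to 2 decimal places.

α − 1 = ε/1000 = 0.0367
(δ_res + 1000)/(δ₀ + 1000) = (-127.8 + 1000)/(-34.4 + 1000) = 872.2/965.6 = 0.903273
f = 0.903273^(1/0.0367) = exp(ln(0.903273)/0.0367) = exp(-0.10173/0.0367)
f = exp(-2.7720) = 0.0625

0.06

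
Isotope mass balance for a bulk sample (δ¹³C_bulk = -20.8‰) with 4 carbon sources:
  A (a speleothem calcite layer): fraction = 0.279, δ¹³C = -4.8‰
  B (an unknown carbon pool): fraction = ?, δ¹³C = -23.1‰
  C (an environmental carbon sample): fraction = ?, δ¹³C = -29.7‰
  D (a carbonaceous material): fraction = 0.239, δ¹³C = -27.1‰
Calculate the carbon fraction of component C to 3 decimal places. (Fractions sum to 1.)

0.280

Let f_C and f_B be the unknown fractions; fractions sum to 1 so f_C + f_B = 0.482.
Mass balance: Σ fᵢ·δᵢ = δ_bulk ⇒ f_C·(-29.7) + f_B·(-23.1) = -20.8 − (-7.816) = -12.984
Substitute f_B = 0.482 − f_C:
f_C·(-29.7 − -23.1) = -12.984 − 0.482×(-23.1) = -1.850
f_C = -1.850 / -6.6 = 0.2803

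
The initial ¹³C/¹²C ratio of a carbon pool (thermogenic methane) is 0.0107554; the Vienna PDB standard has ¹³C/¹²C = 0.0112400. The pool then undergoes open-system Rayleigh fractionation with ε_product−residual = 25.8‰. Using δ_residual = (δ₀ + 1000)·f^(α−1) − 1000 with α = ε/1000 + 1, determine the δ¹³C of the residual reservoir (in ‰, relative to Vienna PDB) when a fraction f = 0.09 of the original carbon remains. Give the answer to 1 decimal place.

δ₀ = (0.0107554/0.0112400 − 1)×1000 = (0.956886 − 1)×1000 = -43.114‰
α − 1 = ε/1000 = 0.0258
f^(α−1) = 0.09^(0.0258) = 0.939765
δ_res = (-43.114 + 1000) × 0.939765 − 1000 = 899.248 − 1000 = -100.75‰

-100.8‰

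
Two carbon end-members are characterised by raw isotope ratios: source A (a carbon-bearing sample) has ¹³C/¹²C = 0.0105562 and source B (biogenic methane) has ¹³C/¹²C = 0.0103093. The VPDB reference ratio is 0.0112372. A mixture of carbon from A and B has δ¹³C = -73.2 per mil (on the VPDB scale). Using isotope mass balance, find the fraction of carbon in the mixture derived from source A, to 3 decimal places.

0.427

δ_A = (0.0105562/0.0112372 − 1)×1000 = (0.939398 − 1)×1000 = -60.602 per mil
δ_B = (0.0103093/0.0112372 − 1)×1000 = (0.917426 − 1)×1000 = -82.574 per mil
f_A = (δ_mix − δ_B)/(δ_A − δ_B) = (-73.2 − (-82.574))/(-60.602 − (-82.574))
f_A = 9.374 / 21.972 = 0.4266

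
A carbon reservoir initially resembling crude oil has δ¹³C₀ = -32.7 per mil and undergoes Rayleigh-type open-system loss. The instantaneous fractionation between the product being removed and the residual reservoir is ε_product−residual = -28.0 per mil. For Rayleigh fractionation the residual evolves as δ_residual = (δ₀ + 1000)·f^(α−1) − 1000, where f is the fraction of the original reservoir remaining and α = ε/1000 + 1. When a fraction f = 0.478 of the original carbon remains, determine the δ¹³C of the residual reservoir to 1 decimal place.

Rayleigh residual: δ_res = (δ₀ + 1000)·f^(α−1) − 1000
α = ε/1000 + 1 = 0.97200, so α − 1 = -0.02800
f^(α−1) = 0.478^(-0.02800) = 1.020883
δ_res = (-32.7 + 1000) × 1.020883 − 1000 = 987.500 − 1000 = -12.50 per mil

-12.5 per mil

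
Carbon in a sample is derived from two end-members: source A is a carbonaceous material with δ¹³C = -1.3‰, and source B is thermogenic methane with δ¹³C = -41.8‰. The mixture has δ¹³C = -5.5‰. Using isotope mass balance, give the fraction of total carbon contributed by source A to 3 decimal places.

0.896

δ_mix = f_A·δ_A + (1 − f_A)·δ_B  ⇒  f_A = (δ_mix − δ_B)/(δ_A − δ_B)
f_A = (-5.5 − (-41.8)) / (-1.3 − (-41.8))
f_A = 36.3 / 40.5 = 0.8963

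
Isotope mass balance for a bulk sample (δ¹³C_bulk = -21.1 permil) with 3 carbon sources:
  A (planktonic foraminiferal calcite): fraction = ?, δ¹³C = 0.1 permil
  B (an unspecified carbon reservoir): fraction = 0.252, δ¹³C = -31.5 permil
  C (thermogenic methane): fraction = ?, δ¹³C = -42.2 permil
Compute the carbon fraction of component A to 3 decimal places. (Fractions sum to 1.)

0.435

Let f_A and f_C be the unknown fractions; fractions sum to 1 so f_A + f_C = 0.748.
Mass balance: Σ fᵢ·δᵢ = δ_bulk ⇒ f_A·(0.1) + f_C·(-42.2) = -21.1 − (-7.938) = -13.162
Substitute f_C = 0.748 − f_A:
f_A·(0.1 − -42.2) = -13.162 − 0.748×(-42.2) = 18.404
f_A = 18.404 / 42.3 = 0.4351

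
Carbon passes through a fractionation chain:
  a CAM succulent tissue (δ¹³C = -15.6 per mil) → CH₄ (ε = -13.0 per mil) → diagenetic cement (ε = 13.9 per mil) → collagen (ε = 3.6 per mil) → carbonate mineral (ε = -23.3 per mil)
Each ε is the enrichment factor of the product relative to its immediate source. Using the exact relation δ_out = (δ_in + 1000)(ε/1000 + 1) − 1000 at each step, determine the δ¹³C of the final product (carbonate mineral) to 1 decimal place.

-34.4 per mil

step 1: δ = (-15.60 + 1000)·(-13.0/1000 + 1) − 1000 = -28.40 per mil
step 2: δ = (-28.40 + 1000)·(13.9/1000 + 1) − 1000 = -14.89 per mil
step 3: δ = (-14.89 + 1000)·(3.6/1000 + 1) − 1000 = -11.35 per mil
step 4: δ = (-11.35 + 1000)·(-23.3/1000 + 1) − 1000 = -34.38 per mil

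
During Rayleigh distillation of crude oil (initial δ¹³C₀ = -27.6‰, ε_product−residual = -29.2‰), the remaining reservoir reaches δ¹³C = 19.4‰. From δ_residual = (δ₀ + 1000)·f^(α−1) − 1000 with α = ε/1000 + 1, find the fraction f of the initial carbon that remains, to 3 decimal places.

α − 1 = ε/1000 = -0.0292
(δ_res + 1000)/(δ₀ + 1000) = (19.4 + 1000)/(-27.6 + 1000) = 1019.4/972.4 = 1.048334
f = 1.048334^(1/-0.0292) = exp(ln(1.048334)/-0.0292) = exp(0.04720/-0.0292)
f = exp(-1.6165) = 0.1986

0.199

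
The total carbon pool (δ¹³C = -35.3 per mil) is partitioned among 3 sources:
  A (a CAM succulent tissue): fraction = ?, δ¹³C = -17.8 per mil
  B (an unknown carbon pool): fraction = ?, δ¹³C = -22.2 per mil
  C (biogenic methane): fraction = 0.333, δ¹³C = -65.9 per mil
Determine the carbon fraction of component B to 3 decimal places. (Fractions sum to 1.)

Let f_B and f_A be the unknown fractions; fractions sum to 1 so f_B + f_A = 0.667.
Mass balance: Σ fᵢ·δᵢ = δ_bulk ⇒ f_B·(-22.2) + f_A·(-17.8) = -35.3 − (-21.945) = -13.355
Substitute f_A = 0.667 − f_B:
f_B·(-22.2 − -17.8) = -13.355 − 0.667×(-17.8) = -1.483
f_B = -1.483 / -4.4 = 0.3370

0.337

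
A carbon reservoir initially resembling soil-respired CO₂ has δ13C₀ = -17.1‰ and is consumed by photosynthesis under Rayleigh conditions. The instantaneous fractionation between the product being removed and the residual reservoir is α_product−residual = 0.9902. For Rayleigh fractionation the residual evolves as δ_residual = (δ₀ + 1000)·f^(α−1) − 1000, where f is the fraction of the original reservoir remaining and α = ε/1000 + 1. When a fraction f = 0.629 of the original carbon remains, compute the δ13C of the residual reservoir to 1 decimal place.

-12.6‰

Rayleigh residual: δ_res = (δ₀ + 1000)·f^(α−1) − 1000
α − 1 = -0.00980
f^(α−1) = 0.629^(-0.00980) = 1.004554
δ_res = (-17.1 + 1000) × 1.004554 − 1000 = 987.376 − 1000 = -12.62‰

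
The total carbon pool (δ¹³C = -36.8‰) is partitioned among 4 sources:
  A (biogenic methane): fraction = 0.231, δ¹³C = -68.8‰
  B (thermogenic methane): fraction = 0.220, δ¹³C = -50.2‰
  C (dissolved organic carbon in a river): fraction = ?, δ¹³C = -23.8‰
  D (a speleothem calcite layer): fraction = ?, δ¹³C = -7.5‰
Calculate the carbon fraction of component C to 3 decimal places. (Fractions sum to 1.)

0.352

Let f_C and f_D be the unknown fractions; fractions sum to 1 so f_C + f_D = 0.549.
Mass balance: Σ fᵢ·δᵢ = δ_bulk ⇒ f_C·(-23.8) + f_D·(-7.5) = -36.8 − (-26.937) = -9.863
Substitute f_D = 0.549 − f_C:
f_C·(-23.8 − -7.5) = -9.863 − 0.549×(-7.5) = -5.746
f_C = -5.746 / -16.3 = 0.3525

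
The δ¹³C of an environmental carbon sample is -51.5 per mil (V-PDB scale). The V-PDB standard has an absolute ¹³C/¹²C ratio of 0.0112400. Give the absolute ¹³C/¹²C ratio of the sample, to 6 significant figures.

0.0106611

R_sample = R_standard × (δ¹³C/1000 + 1)
R_sample = 0.0112400 × (-51.5/1000 + 1) = 0.0112400 × 0.948500
R_sample = 0.0106611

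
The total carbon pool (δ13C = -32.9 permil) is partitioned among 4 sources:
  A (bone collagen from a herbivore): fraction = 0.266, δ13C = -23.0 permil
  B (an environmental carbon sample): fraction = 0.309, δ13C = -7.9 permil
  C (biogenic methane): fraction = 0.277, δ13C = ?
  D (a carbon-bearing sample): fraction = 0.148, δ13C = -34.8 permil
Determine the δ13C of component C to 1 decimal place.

-69.3 permil

Isotope mass balance: δ_bulk = Σ fᵢ·δᵢ.
-32.9 = 0.266×(-23.0) + 0.309×(-7.9) + 0.277×δ_C + 0.148×(-34.8)
0.277·δ_C = -32.9 − (-13.710) = -19.191
δ_C = -19.191 / 0.277 = -69.28 permil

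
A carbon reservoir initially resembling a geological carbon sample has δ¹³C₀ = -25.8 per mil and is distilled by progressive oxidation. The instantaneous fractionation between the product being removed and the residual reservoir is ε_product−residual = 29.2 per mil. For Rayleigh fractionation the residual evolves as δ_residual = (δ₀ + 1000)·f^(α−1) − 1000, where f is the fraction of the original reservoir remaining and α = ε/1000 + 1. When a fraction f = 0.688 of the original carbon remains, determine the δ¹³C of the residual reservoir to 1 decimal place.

Rayleigh residual: δ_res = (δ₀ + 1000)·f^(α−1) − 1000
α = ε/1000 + 1 = 1.02920, so α − 1 = 0.02920
f^(α−1) = 0.688^(0.02920) = 0.989140
δ_res = (-25.8 + 1000) × 0.989140 − 1000 = 963.620 − 1000 = -36.38 per mil

-36.4 per mil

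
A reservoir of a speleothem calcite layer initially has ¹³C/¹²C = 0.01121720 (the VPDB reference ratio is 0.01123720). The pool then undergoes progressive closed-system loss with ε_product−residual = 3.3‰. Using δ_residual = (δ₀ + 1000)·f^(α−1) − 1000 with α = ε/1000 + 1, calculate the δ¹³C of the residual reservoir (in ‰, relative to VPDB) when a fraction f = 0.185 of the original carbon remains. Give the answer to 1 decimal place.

-7.3‰

δ₀ = (0.01121720/0.01123720 − 1)×1000 = (0.998220 − 1)×1000 = -1.780‰
α − 1 = ε/1000 = 0.0033
f^(α−1) = 0.185^(0.0033) = 0.994447
δ_res = (-1.780 + 1000) × 0.994447 − 1000 = 992.677 − 1000 = -7.32‰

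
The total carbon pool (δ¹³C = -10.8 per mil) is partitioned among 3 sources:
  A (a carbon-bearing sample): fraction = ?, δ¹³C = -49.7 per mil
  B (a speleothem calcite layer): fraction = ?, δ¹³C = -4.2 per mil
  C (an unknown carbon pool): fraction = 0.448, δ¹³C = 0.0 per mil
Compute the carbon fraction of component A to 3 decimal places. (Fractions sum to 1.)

Let f_A and f_B be the unknown fractions; fractions sum to 1 so f_A + f_B = 0.552.
Mass balance: Σ fᵢ·δᵢ = δ_bulk ⇒ f_A·(-49.7) + f_B·(-4.2) = -10.8 − (0.000) = -10.800
Substitute f_B = 0.552 − f_A:
f_A·(-49.7 − -4.2) = -10.800 − 0.552×(-4.2) = -8.482
f_A = -8.482 / -45.5 = 0.1864

0.186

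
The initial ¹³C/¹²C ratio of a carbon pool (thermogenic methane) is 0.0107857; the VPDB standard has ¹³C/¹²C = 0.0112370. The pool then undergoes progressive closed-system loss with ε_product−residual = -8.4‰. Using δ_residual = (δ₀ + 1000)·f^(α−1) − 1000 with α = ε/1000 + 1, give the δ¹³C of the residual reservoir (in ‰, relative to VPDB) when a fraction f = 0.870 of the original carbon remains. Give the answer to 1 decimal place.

-39.0‰

δ₀ = (0.0107857/0.0112370 − 1)×1000 = (0.959838 − 1)×1000 = -40.162‰
α − 1 = ε/1000 = -0.0084
f^(α−1) = 0.870^(-0.0084) = 1.001170
δ_res = (-40.162 + 1000) × 1.001170 − 1000 = 960.962 − 1000 = -39.04‰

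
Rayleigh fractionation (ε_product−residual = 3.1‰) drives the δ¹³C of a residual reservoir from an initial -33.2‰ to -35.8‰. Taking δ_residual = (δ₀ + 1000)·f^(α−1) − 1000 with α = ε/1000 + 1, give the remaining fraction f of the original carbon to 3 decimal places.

α − 1 = ε/1000 = 0.0031
(δ_res + 1000)/(δ₀ + 1000) = (-35.8 + 1000)/(-33.2 + 1000) = 964.2/966.8 = 0.997311
f = 0.997311^(1/0.0031) = exp(ln(0.997311)/0.0031) = exp(-0.00269/0.0031)
f = exp(-0.8687) = 0.4195

0.420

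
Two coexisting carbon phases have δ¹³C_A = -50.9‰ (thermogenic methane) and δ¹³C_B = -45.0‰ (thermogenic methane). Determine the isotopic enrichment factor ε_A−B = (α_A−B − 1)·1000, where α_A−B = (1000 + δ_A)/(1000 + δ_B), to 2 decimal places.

α_A−B = (1000 + -50.9) / (1000 + -45.0) = 949.1 / 955.0 = 0.993822
ε_A−B = (0.993822 − 1) × 1000 = -6.178‰
(The approximation ε ≈ δ_A − δ_B would give -5.9‰.)

-6.18‰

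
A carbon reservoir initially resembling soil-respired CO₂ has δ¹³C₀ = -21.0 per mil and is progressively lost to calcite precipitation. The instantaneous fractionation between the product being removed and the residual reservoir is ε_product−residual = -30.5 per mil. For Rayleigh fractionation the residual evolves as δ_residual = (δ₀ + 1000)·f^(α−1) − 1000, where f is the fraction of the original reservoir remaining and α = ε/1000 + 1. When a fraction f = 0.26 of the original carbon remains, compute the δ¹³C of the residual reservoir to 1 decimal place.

20.1 per mil

Rayleigh residual: δ_res = (δ₀ + 1000)·f^(α−1) − 1000
α = ε/1000 + 1 = 0.96950, so α − 1 = -0.03050
f^(α−1) = 0.26^(-0.03050) = 1.041941
δ_res = (-21.0 + 1000) × 1.041941 − 1000 = 1020.061 − 1000 = 20.06 per mil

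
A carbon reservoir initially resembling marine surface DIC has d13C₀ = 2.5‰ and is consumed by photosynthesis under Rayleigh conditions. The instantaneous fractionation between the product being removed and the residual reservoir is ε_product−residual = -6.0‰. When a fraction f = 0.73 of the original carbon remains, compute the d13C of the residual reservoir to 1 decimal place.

4.4‰

Rayleigh residual: δ_res = (δ₀ + 1000)·f^(α−1) − 1000
α = ε/1000 + 1 = 0.99400, so α − 1 = -0.00600
f^(α−1) = 0.73^(-0.00600) = 1.001890
δ_res = (2.5 + 1000) × 1.001890 − 1000 = 1004.395 − 1000 = 4.39‰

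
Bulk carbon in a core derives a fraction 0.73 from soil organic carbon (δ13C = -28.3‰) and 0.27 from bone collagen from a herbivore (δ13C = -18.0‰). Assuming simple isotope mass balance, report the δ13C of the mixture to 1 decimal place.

δ_mix = f_A·δ_A + f_B·δ_B
δ_mix = 0.73 × (-28.3) + 0.27 × (-18.0)
δ_mix = -20.66 + -4.86 = -25.52‰

-25.5‰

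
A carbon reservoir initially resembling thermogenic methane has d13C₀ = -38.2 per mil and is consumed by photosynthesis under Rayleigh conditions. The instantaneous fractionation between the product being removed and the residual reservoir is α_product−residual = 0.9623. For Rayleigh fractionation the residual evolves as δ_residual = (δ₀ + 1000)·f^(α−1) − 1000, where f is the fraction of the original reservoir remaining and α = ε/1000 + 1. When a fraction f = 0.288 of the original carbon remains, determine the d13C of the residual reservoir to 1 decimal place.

Rayleigh residual: δ_res = (δ₀ + 1000)·f^(α−1) − 1000
α − 1 = -0.03770
f^(α−1) = 0.288^(-0.03770) = 1.048047
δ_res = (-38.2 + 1000) × 1.048047 − 1000 = 1008.012 − 1000 = 8.01 per mil

8.0 per mil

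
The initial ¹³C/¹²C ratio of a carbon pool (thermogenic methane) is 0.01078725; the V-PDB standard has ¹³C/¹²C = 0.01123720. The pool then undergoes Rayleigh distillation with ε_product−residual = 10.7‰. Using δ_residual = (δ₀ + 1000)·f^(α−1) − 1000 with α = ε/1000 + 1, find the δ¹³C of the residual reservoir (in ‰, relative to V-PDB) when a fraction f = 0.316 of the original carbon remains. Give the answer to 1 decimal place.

δ₀ = (0.01078725/0.01123720 − 1)×1000 = (0.959959 − 1)×1000 = -40.041‰
α − 1 = ε/1000 = 0.0107
f^(α−1) = 0.316^(0.0107) = 0.987749
δ_res = (-40.041 + 1000) × 0.987749 − 1000 = 948.199 − 1000 = -51.80‰

-51.8‰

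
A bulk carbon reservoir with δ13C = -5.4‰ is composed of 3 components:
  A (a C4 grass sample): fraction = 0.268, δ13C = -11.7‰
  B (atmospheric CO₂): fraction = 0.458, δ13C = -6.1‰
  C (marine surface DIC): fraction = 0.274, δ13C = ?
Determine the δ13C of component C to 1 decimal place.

1.9‰

Isotope mass balance: δ_bulk = Σ fᵢ·δᵢ.
-5.4 = 0.268×(-11.7) + 0.458×(-6.1) + 0.274×δ_C
0.274·δ_C = -5.4 − (-5.929) = 0.529
δ_C = 0.529 / 0.274 = 1.93‰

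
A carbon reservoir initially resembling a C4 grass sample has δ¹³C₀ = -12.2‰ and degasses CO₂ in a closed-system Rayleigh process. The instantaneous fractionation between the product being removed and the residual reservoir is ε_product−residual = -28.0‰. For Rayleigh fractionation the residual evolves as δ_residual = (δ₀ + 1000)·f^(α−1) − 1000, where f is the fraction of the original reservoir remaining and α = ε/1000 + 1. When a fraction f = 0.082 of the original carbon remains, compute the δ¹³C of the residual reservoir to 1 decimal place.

59.5‰

Rayleigh residual: δ_res = (δ₀ + 1000)·f^(α−1) − 1000
α = ε/1000 + 1 = 0.97200, so α − 1 = -0.02800
f^(α−1) = 0.082^(-0.02800) = 1.072539
δ_res = (-12.2 + 1000) × 1.072539 − 1000 = 1059.454 − 1000 = 59.45‰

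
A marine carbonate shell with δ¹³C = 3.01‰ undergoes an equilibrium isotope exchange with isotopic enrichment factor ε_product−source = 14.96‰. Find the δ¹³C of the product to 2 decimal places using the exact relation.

To first order, δ_product ≈ δ_source + ε = 17.97‰.
Exactly, δ_product = (δ_source + 1000)·(ε/1000 + 1) − 1000.
δ_product = (3.01 + 1000) × (14.96/1000 + 1) − 1000
δ_product = 18.015‰

18.02‰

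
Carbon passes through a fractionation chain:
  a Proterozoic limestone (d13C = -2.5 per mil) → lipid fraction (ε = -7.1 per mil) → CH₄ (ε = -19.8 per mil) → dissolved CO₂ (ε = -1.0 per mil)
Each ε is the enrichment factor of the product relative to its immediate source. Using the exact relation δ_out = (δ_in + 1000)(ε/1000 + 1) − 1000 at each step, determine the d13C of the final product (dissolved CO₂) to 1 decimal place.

-30.2 per mil

step 1: δ = (-2.50 + 1000)·(-7.1/1000 + 1) − 1000 = -9.58 per mil
step 2: δ = (-9.58 + 1000)·(-19.8/1000 + 1) − 1000 = -29.19 per mil
step 3: δ = (-29.19 + 1000)·(-1.0/1000 + 1) − 1000 = -30.16 per mil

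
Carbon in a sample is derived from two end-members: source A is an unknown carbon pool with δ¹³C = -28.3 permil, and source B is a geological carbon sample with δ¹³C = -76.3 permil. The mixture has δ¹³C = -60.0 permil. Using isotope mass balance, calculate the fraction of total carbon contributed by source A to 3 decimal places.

0.340

δ_mix = f_A·δ_A + (1 − f_A)·δ_B  ⇒  f_A = (δ_mix − δ_B)/(δ_A − δ_B)
f_A = (-60.0 − (-76.3)) / (-28.3 − (-76.3))
f_A = 16.3 / 48.0 = 0.3396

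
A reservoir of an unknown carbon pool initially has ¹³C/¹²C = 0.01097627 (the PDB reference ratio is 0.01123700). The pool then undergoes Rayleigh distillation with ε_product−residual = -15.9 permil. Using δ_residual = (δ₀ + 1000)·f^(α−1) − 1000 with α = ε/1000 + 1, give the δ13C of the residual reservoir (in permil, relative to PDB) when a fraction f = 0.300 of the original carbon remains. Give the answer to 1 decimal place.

δ₀ = (0.01097627/0.01123700 − 1)×1000 = (0.976797 − 1)×1000 = -23.203 permil
α − 1 = ε/1000 = -0.0159
f^(α−1) = 0.300^(-0.0159) = 1.019328
δ_res = (-23.203 + 1000) × 1.019328 − 1000 = 995.676 − 1000 = -4.32 permil

-4.3 permil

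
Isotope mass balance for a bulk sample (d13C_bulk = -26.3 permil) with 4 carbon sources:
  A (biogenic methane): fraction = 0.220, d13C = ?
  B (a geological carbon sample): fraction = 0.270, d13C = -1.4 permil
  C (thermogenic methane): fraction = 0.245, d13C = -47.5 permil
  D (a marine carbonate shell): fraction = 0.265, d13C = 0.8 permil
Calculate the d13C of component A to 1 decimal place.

-65.9 permil

Isotope mass balance: δ_bulk = Σ fᵢ·δᵢ.
-26.3 = 0.220×δ_A + 0.270×(-1.4) + 0.245×(-47.5) + 0.265×(0.8)
0.220·δ_A = -26.3 − (-11.803) = -14.497
δ_A = -14.497 / 0.220 = -65.89 permil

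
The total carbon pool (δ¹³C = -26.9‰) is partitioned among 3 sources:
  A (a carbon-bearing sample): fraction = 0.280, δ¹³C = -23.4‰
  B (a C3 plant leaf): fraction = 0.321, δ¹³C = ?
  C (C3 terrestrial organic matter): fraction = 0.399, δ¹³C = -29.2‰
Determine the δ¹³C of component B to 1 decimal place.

Isotope mass balance: δ_bulk = Σ fᵢ·δᵢ.
-26.9 = 0.280×(-23.4) + 0.321×δ_B + 0.399×(-29.2)
0.321·δ_B = -26.9 − (-18.203) = -8.697
δ_B = -8.697 / 0.321 = -27.09‰

-27.1‰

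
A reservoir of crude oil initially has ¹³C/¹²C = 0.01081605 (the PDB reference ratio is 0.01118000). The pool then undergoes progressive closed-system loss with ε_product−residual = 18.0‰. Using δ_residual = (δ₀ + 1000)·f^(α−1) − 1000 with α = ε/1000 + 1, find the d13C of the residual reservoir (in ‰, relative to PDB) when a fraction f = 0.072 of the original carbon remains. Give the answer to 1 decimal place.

δ₀ = (0.01081605/0.01118000 − 1)×1000 = (0.967446 − 1)×1000 = -32.554‰
α − 1 = ε/1000 = 0.0180
f^(α−1) = 0.072^(0.0180) = 0.953744
δ_res = (-32.554 + 1000) × 0.953744 − 1000 = 922.696 − 1000 = -77.30‰

-77.3‰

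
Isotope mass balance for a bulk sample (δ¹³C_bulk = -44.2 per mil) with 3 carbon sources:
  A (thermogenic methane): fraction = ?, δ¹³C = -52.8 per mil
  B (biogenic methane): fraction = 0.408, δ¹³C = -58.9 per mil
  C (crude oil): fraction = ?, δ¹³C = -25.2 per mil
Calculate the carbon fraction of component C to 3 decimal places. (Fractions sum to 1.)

0.402

Let f_C and f_A be the unknown fractions; fractions sum to 1 so f_C + f_A = 0.592.
Mass balance: Σ fᵢ·δᵢ = δ_bulk ⇒ f_C·(-25.2) + f_A·(-52.8) = -44.2 − (-24.031) = -20.169
Substitute f_A = 0.592 − f_C:
f_C·(-25.2 − -52.8) = -20.169 − 0.592×(-52.8) = 11.089
f_C = 11.089 / 27.6 = 0.4018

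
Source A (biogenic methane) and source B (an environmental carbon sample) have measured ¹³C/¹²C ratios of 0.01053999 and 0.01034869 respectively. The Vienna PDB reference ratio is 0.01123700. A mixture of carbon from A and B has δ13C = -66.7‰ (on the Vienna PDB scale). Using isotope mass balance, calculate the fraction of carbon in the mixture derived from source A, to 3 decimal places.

0.726

δ_A = (0.01053999/0.01123700 − 1)×1000 = (0.937972 − 1)×1000 = -62.028‰
δ_B = (0.01034869/0.01123700 − 1)×1000 = (0.920948 − 1)×1000 = -79.052‰
f_A = (δ_mix − δ_B)/(δ_A − δ_B) = (-66.7 − (-79.052))/(-62.028 − (-79.052))
f_A = 12.352 / 17.024 = 0.7256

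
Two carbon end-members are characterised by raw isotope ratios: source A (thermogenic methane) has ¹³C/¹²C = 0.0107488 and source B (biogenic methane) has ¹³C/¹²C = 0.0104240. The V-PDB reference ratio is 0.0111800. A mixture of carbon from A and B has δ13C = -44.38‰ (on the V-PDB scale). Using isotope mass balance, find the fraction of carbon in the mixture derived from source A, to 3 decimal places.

δ_A = (0.0107488/0.0111800 − 1)×1000 = (0.961431 − 1)×1000 = -38.569‰
δ_B = (0.0104240/0.0111800 − 1)×1000 = (0.932379 − 1)×1000 = -67.621‰
f_A = (δ_mix − δ_B)/(δ_A − δ_B) = (-44.38 − (-67.621))/(-38.569 − (-67.621))
f_A = 23.241 / 29.052 = 0.8000

0.800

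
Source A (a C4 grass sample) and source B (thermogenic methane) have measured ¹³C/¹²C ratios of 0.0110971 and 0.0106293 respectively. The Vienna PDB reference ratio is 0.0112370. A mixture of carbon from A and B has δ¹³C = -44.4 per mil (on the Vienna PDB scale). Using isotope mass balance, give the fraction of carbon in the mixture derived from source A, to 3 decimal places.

δ_A = (0.0110971/0.0112370 − 1)×1000 = (0.987550 − 1)×1000 = -12.450 per mil
δ_B = (0.0106293/0.0112370 − 1)×1000 = (0.945920 − 1)×1000 = -54.080 per mil
f_A = (δ_mix − δ_B)/(δ_A − δ_B) = (-44.4 − (-54.080))/(-12.450 − (-54.080))
f_A = 9.680 / 41.630 = 0.2325

0.233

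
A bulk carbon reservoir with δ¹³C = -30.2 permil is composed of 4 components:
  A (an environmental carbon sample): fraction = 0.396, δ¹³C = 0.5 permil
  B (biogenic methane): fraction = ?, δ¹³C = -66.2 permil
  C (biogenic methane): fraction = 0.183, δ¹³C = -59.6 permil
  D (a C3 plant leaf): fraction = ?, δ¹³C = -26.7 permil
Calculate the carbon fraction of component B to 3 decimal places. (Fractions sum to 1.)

0.209

Let f_B and f_D be the unknown fractions; fractions sum to 1 so f_B + f_D = 0.421.
Mass balance: Σ fᵢ·δᵢ = δ_bulk ⇒ f_B·(-66.2) + f_D·(-26.7) = -30.2 − (-10.709) = -19.491
Substitute f_D = 0.421 − f_B:
f_B·(-66.2 − -26.7) = -19.491 − 0.421×(-26.7) = -8.251
f_B = -8.251 / -39.5 = 0.2089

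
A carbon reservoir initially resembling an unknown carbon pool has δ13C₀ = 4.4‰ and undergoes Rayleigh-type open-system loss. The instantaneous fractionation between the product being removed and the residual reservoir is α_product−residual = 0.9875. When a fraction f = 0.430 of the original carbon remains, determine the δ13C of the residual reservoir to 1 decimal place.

Rayleigh residual: δ_res = (δ₀ + 1000)·f^(α−1) − 1000
α − 1 = -0.01250
f^(α−1) = 0.430^(-0.01250) = 1.010605
δ_res = (4.4 + 1000) × 1.010605 − 1000 = 1015.052 − 1000 = 15.05‰

15.1‰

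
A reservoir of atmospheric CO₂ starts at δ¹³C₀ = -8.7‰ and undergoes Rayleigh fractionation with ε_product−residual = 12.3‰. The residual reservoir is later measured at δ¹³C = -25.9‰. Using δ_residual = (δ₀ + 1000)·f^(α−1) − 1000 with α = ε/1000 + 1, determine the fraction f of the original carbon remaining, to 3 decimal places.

0.241

α − 1 = ε/1000 = 0.0123
(δ_res + 1000)/(δ₀ + 1000) = (-25.9 + 1000)/(-8.7 + 1000) = 974.1/991.3 = 0.982649
f = 0.982649^(1/0.0123) = exp(ln(0.982649)/0.0123) = exp(-0.01750/0.0123)
f = exp(-1.4230) = 0.2410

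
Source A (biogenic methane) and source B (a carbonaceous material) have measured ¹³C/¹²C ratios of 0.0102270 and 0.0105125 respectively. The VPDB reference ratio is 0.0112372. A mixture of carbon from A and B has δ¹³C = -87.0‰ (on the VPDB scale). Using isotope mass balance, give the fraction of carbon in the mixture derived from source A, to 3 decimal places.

δ_A = (0.0102270/0.0112372 − 1)×1000 = (0.910102 − 1)×1000 = -89.898‰
δ_B = (0.0105125/0.0112372 − 1)×1000 = (0.935509 − 1)×1000 = -64.491‰
f_A = (δ_mix − δ_B)/(δ_A − δ_B) = (-87.0 − (-64.491))/(-89.898 − (-64.491))
f_A = -22.509 / -25.407 = 0.8859

0.886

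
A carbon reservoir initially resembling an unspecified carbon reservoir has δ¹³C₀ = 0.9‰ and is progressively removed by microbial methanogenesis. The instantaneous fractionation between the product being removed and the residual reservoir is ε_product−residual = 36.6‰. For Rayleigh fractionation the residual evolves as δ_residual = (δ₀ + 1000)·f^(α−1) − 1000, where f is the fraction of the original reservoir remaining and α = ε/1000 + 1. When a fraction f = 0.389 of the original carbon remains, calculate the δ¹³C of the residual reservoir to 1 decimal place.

-33.1‰

Rayleigh residual: δ_res = (δ₀ + 1000)·f^(α−1) − 1000
α = ε/1000 + 1 = 1.03660, so α − 1 = 0.03660
f^(α−1) = 0.389^(0.03660) = 0.966033
δ_res = (0.9 + 1000) × 0.966033 − 1000 = 966.903 − 1000 = -33.10‰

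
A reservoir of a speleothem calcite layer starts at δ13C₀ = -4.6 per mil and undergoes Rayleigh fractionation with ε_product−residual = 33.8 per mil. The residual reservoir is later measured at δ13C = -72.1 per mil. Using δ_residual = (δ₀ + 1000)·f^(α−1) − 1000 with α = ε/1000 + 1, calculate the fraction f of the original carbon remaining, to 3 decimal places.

α − 1 = ε/1000 = 0.0338
(δ_res + 1000)/(δ₀ + 1000) = (-72.1 + 1000)/(-4.6 + 1000) = 927.9/995.4 = 0.932188
f = 0.932188^(1/0.0338) = exp(ln(0.932188)/0.0338) = exp(-0.07022/0.0338)
f = exp(-2.0775) = 0.1252

0.125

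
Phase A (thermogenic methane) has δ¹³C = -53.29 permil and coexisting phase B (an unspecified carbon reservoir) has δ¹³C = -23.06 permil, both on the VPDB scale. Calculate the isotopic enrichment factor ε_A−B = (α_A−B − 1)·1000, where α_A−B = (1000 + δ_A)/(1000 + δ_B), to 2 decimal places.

α_A−B = (1000 + -53.29) / (1000 + -23.06) = 946.71 / 976.94 = 0.969056
ε_A−B = (0.969056 − 1) × 1000 = -30.944 permil
(The approximation ε ≈ δ_A − δ_B would give -30.23 permil.)

-30.94 permil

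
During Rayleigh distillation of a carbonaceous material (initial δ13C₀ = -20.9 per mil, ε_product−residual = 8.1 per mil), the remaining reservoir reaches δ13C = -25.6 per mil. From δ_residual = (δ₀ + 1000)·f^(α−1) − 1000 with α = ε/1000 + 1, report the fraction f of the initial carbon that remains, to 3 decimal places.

0.552

α − 1 = ε/1000 = 0.0081
(δ_res + 1000)/(δ₀ + 1000) = (-25.6 + 1000)/(-20.9 + 1000) = 974.4/979.1 = 0.995200
f = 0.995200^(1/0.0081) = exp(ln(0.995200)/0.0081) = exp(-0.00481/0.0081)
f = exp(-0.5941) = 0.5521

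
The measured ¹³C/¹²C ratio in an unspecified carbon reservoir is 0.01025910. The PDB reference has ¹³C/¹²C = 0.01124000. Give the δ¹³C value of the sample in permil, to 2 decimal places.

-87.27 permil

δ¹³C = (R_sample / R_standard − 1) × 1000
R_sample / R_standard = 0.01025910 / 0.01124000 = 0.912731
δ¹³C = (0.912731 − 1) × 1000 = -87.269 permil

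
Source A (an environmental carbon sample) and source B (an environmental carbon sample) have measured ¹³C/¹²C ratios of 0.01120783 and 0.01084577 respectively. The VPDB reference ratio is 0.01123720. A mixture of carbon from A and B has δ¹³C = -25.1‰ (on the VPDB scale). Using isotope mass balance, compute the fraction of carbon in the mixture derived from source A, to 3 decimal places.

0.302

δ_A = (0.01120783/0.01123720 − 1)×1000 = (0.997386 − 1)×1000 = -2.614‰
δ_B = (0.01084577/0.01123720 − 1)×1000 = (0.965167 − 1)×1000 = -34.833‰
f_A = (δ_mix − δ_B)/(δ_A − δ_B) = (-25.1 − (-34.833))/(-2.614 − (-34.833))
f_A = 9.733 / 32.220 = 0.3021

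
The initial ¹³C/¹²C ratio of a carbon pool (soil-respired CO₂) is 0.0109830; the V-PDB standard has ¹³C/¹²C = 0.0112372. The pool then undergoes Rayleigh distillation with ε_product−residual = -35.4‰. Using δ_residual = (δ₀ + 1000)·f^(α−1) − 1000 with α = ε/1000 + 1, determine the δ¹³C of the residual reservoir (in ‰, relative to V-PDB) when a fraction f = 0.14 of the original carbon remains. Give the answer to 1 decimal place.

47.8‰

δ₀ = (0.0109830/0.0112372 − 1)×1000 = (0.977379 − 1)×1000 = -22.621‰
α − 1 = ε/1000 = -0.0354
f^(α−1) = 0.14^(-0.0354) = 1.072080
δ_res = (-22.621 + 1000) × 1.072080 − 1000 = 1047.828 − 1000 = 47.83‰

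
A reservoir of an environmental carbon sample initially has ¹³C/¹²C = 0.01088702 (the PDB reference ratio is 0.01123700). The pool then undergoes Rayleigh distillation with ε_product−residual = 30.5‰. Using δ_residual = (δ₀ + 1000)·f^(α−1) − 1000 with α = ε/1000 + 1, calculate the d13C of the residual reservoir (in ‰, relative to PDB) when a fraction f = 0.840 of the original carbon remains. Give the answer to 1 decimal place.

-36.3‰

δ₀ = (0.01088702/0.01123700 − 1)×1000 = (0.968855 − 1)×1000 = -31.145‰
α − 1 = ε/1000 = 0.0305
f^(α−1) = 0.840^(0.0305) = 0.994696
δ_res = (-31.145 + 1000) × 0.994696 − 1000 = 963.716 − 1000 = -36.28‰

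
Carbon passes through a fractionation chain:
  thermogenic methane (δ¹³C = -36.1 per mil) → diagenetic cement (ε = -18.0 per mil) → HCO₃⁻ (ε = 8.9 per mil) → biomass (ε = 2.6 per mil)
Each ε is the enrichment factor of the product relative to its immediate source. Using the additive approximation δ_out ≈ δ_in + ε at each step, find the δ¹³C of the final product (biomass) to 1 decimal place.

step 1: δ ≈ -36.1 + (-18.0) = -54.1 per mil
step 2: δ ≈ -54.1 + (8.9) = -45.2 per mil
step 3: δ ≈ -45.2 + (2.6) = -42.6 per mil

-42.6 per mil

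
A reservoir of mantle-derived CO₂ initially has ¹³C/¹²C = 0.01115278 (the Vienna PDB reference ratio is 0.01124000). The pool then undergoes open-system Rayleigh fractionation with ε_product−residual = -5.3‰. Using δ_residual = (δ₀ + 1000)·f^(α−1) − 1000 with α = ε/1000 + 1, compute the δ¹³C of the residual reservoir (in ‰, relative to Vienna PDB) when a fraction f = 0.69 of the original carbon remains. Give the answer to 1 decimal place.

-5.8‰

δ₀ = (0.01115278/0.01124000 − 1)×1000 = (0.992240 − 1)×1000 = -7.760‰
α − 1 = ε/1000 = -0.0053
f^(α−1) = 0.69^(-0.0053) = 1.001969
δ_res = (-7.760 + 1000) × 1.001969 − 1000 = 994.194 − 1000 = -5.81‰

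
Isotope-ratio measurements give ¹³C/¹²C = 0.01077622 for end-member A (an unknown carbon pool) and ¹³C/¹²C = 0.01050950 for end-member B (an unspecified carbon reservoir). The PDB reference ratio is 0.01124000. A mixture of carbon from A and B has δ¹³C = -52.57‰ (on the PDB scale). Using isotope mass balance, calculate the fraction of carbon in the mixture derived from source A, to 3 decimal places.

δ_A = (0.01077622/0.01124000 − 1)×1000 = (0.958738 − 1)×1000 = -41.262‰
δ_B = (0.01050950/0.01124000 − 1)×1000 = (0.935009 − 1)×1000 = -64.991‰
f_A = (δ_mix − δ_B)/(δ_A − δ_B) = (-52.57 − (-64.991))/(-41.262 − (-64.991))
f_A = 12.421 / 23.730 = 0.5234

0.523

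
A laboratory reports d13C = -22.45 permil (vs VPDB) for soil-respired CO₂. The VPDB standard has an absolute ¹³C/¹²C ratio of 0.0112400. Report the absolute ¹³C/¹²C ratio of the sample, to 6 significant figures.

0.0109877

R_sample = R_standard × (d13C/1000 + 1)
R_sample = 0.0112400 × (-22.45/1000 + 1) = 0.0112400 × 0.977550
R_sample = 0.0109877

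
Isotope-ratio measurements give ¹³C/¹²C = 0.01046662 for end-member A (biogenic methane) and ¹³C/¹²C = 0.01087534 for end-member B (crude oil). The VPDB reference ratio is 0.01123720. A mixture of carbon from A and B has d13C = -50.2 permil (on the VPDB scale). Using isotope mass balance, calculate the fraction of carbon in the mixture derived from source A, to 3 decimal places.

δ_A = (0.01046662/0.01123720 − 1)×1000 = (0.931426 − 1)×1000 = -68.574 permil
δ_B = (0.01087534/0.01123720 − 1)×1000 = (0.967798 − 1)×1000 = -32.202 permil
f_A = (δ_mix − δ_B)/(δ_A − δ_B) = (-50.2 − (-32.202))/(-68.574 − (-32.202))
f_A = -17.998 / -36.372 = 0.4948

0.495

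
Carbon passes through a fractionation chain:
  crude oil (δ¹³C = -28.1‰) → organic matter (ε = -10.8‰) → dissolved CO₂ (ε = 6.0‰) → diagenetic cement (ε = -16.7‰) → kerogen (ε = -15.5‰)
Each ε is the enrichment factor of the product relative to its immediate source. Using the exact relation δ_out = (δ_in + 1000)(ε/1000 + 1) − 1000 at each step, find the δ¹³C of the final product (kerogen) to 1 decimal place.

-63.7‰

step 1: δ = (-28.10 + 1000)·(-10.8/1000 + 1) − 1000 = -38.60‰
step 2: δ = (-38.60 + 1000)·(6.0/1000 + 1) − 1000 = -32.83‰
step 3: δ = (-32.83 + 1000)·(-16.7/1000 + 1) − 1000 = -48.98‰
step 4: δ = (-48.98 + 1000)·(-15.5/1000 + 1) − 1000 = -63.72‰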